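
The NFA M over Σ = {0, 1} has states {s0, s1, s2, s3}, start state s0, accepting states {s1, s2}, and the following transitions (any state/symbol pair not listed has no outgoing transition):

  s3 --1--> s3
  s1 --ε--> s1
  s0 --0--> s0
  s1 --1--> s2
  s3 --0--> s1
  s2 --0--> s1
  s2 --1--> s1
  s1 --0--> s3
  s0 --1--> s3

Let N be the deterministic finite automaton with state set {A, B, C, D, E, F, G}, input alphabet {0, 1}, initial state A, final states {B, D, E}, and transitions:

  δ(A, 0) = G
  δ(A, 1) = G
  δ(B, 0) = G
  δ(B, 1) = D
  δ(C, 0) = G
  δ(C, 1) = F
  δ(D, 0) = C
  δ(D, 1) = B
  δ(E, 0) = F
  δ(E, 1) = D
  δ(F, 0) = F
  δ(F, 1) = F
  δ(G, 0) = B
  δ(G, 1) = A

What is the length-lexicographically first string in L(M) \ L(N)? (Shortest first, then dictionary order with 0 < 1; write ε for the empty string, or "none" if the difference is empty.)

The string 010 is accepted by M but not by N.
No shorter string lies in the difference, and 010 is the lexicographically first length-3 string in L(M) \ L(N).

010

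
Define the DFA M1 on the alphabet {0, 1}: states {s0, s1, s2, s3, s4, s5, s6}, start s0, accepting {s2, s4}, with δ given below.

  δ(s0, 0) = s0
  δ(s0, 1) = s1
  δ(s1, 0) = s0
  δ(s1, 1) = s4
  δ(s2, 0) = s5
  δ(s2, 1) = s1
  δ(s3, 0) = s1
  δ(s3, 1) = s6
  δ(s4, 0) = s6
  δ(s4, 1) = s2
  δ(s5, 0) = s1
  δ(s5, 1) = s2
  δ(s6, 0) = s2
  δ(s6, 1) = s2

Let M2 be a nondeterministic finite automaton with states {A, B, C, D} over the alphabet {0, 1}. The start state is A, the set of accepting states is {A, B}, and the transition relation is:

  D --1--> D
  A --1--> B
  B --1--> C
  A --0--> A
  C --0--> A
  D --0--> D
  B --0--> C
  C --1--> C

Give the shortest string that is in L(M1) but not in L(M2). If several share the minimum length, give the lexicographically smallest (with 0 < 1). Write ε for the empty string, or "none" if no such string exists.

The string 11 is accepted by M1 but not by M2.
No shorter string lies in the difference, and 11 is the lexicographically first length-2 string in L(M1) \ L(M2).

11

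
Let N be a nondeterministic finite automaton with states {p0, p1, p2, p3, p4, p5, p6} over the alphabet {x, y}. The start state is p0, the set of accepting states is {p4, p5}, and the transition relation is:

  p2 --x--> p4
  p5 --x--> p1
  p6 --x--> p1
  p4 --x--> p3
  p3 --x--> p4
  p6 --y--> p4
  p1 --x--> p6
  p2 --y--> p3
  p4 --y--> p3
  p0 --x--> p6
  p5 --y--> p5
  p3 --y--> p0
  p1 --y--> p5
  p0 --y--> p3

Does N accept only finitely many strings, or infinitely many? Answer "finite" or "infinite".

infinite

State p0 is reachable from the start and can reach an accepting state, and it lies on the cycle p0 → p3 → p0.
Traversing that cycle any number of times yields accepted strings of unbounded length, so the language is infinite.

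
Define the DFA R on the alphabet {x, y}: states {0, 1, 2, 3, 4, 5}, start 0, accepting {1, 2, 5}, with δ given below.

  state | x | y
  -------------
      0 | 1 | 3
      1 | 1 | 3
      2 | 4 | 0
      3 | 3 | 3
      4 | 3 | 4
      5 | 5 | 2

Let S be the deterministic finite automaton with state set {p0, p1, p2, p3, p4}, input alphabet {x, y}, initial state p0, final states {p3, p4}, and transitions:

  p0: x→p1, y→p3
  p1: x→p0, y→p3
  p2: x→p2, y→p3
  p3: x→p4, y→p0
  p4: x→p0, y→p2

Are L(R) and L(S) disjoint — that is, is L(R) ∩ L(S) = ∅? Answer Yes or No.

Exploring the product automaton R × S from the start pair (0, p0), following both machines on each input symbol, reaches 8 state pairs: (0, p0), (1, p1), (3, p3), (1, p0), (3, p4), (3, p0), (3, p2), (3, p1).
R accepts in {1, 2, 5} and S accepts in {p3, p4}; no reachable pair has both components accepting, so no string drives both machines to acceptance simultaneously and L(R) ∩ L(S) = ∅.
So no string is accepted by both, and the intersection is empty.

Yes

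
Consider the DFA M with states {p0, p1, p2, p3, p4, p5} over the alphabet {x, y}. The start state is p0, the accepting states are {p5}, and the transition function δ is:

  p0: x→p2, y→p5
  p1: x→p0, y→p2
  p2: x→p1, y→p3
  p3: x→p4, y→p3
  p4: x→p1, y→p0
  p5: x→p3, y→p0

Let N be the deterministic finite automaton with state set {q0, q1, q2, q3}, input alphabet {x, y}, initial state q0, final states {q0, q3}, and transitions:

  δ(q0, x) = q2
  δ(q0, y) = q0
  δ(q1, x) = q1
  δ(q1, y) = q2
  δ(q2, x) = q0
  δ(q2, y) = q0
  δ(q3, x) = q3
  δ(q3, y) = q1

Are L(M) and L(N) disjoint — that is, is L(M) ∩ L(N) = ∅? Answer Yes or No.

No

The string y is accepted by both M and N.
Hence L(M) ∩ L(N) ≠ ∅.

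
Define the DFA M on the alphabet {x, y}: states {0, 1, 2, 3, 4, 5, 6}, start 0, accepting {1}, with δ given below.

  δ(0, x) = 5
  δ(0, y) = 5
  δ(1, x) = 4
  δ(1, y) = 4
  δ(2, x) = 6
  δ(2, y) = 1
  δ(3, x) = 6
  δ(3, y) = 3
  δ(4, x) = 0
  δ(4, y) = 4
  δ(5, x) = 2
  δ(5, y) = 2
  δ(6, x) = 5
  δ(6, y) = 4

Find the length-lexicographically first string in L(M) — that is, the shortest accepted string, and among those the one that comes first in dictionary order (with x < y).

xxy

A breadth-first search from 0 reaches an accepting state first via the path 0 → 5 → 2 → 1 on input xxy.
No string of length < 3 is accepted (BFS exhausts all shorter strings without reaching an accepting state), and xxy is the lexicographically least accepting string of length 3.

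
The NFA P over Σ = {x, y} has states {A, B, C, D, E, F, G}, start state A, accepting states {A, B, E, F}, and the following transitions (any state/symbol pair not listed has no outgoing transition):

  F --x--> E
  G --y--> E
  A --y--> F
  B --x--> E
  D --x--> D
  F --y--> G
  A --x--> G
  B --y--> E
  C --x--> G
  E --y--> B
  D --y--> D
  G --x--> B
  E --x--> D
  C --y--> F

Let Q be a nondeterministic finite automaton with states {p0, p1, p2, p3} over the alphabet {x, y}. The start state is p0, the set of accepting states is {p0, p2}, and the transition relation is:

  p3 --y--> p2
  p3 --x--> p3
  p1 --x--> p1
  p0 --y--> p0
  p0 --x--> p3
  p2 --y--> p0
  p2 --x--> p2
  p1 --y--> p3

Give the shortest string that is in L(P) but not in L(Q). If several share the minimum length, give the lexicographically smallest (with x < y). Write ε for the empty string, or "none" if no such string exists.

The string xx is accepted by P but not by Q.
No shorter string lies in the difference, and xx is the lexicographically first length-2 string in L(P) \ L(Q).

xx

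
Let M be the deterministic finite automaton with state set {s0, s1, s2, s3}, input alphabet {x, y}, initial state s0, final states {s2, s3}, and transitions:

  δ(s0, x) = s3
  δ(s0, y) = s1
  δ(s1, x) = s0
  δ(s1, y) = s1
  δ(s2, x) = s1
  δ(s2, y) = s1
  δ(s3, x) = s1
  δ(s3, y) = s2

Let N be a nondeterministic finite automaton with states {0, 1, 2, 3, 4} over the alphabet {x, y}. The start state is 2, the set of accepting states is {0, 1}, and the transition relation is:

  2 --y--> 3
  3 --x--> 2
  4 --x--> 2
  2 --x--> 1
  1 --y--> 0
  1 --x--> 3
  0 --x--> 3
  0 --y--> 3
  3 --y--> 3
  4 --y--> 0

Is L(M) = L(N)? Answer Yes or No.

Yes

Exploring the product automaton M × N from the start pair (s0, 2), following both machines on each input symbol, reaches 4 state pairs: (s0, 2), (s3, 1), (s1, 3), (s2, 0).
M accepts in {s2, s3} and N accepts in {0, 1}. In every reachable pair the two components are either both accepting — (s3, 1), (s2, 0) — or both non-accepting, so no string is accepted by exactly one of the machines: L(M) \ L(N) and L(N) \ L(M) are both empty.
Hence every string is accepted by M iff it is accepted by N, and the two languages coincide.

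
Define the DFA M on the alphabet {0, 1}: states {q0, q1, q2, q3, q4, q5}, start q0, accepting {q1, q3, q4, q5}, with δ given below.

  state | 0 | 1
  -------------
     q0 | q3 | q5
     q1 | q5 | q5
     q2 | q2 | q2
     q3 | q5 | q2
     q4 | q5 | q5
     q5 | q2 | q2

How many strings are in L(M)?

The useful subgraph on states {q0, q3, q5} is acyclic, so L(M) is finite; the longest accepting path visits 3 useful states, giving maximum string length 2.
Counting accepting paths from q0 by length: 2 of length 1, 1 of length 2. Total 3.

3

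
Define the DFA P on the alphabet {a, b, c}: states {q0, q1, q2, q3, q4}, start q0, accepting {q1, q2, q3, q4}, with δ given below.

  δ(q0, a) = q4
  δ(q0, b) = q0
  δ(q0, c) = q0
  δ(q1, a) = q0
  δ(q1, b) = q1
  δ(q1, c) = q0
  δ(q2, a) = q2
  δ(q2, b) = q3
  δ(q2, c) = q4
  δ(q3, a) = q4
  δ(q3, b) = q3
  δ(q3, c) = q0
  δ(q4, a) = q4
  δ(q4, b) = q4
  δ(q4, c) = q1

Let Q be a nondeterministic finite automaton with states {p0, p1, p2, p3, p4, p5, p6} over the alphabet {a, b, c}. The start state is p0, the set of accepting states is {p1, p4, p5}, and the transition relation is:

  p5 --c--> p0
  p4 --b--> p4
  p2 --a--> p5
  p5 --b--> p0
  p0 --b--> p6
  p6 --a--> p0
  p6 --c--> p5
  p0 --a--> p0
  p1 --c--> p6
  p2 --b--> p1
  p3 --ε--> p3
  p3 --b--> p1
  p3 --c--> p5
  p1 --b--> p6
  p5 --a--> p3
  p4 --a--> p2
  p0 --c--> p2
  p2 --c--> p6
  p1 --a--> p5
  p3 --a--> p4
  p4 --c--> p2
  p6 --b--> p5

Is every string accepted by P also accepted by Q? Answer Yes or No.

No

The string a is in L(P) but not in L(Q).
So L(P) ⊄ L(Q).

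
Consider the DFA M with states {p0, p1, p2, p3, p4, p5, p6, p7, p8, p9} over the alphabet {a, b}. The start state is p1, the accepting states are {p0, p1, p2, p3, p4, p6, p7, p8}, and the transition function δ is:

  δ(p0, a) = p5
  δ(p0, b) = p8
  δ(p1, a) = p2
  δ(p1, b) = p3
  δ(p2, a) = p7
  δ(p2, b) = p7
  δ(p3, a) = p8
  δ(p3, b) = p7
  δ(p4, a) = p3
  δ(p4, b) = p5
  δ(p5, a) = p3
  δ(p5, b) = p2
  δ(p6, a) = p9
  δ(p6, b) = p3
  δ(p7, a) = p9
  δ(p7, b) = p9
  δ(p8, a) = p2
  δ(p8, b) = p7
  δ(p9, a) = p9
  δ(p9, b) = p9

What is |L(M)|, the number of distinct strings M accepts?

The useful subgraph on states {p1, p2, p3, p7, p8} is acyclic, so L(M) is finite; the longest accepting path visits 5 useful states, giving maximum string length 4.
Counting accepting paths from p1 by length: 1 of length 0, 2 of length 1, 4 of length 2, 2 of length 3, 2 of length 4. Total 11.

11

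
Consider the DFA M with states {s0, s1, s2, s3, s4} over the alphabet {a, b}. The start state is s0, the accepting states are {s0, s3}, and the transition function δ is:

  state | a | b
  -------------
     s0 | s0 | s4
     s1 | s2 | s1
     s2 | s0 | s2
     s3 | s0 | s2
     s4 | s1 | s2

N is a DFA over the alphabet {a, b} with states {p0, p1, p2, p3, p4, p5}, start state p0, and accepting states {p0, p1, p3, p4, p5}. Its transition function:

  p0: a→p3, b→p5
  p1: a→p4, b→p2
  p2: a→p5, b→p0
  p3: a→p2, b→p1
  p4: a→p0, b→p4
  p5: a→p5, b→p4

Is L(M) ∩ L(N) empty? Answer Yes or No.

The empty string ε is accepted by both M and N.
Hence L(M) ∩ L(N) ≠ ∅.

No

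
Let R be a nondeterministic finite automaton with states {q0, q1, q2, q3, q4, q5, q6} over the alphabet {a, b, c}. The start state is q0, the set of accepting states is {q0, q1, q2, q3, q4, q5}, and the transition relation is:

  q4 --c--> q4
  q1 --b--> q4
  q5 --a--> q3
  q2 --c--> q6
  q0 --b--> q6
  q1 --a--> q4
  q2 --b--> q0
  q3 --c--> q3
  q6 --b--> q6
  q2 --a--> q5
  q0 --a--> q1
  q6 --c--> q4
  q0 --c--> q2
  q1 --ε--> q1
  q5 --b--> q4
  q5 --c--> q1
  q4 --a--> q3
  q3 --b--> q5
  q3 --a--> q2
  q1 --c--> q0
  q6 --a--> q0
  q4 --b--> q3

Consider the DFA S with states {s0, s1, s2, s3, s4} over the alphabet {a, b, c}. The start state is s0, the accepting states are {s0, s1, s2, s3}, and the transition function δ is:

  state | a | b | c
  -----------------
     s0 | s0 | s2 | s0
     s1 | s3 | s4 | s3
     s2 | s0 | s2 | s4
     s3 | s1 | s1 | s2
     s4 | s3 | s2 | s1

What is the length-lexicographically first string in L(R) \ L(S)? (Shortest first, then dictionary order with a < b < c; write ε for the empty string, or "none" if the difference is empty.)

The string bc is accepted by R but not by S.
No shorter string lies in the difference, and bc is the lexicographically first length-2 string in L(R) \ L(S).

bc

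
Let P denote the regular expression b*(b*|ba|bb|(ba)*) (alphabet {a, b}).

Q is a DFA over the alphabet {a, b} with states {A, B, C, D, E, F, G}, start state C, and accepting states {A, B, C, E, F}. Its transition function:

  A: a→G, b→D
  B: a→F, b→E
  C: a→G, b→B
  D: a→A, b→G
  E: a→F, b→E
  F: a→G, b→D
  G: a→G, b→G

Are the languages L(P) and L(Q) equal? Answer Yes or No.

Yes

Converting the expression P to a DFA (subset construction, then merging equivalent states) gives the minimal DFA with states {p0, p1, p2, p3, p4}, start state p0, accepting states {p0, p2, p3} and transitions p0: a→p1, b→p2; p1: a→p1, b→p1; p2: a→p3, b→p2; p3: a→p1, b→p4; p4: a→p3, b→p1.
Exploring the product automaton P × Q from the start pair (p0, C), following both machines on each input symbol, reaches 7 state pairs: (p0, C), (p1, G), (p2, B), (p3, F), (p2, E), (p4, D), (p3, A).
P accepts in {p0, p2, p3} and Q accepts in {A, B, C, E, F}. In every reachable pair the two components are either both accepting — (p0, C), (p2, B), (p3, F), (p2, E), (p3, A) — or both non-accepting, so no string is accepted by exactly one of the machines: L(P) \ L(Q) and L(Q) \ L(P) are both empty.
Hence every string is accepted by P iff it is accepted by Q, and the two languages coincide.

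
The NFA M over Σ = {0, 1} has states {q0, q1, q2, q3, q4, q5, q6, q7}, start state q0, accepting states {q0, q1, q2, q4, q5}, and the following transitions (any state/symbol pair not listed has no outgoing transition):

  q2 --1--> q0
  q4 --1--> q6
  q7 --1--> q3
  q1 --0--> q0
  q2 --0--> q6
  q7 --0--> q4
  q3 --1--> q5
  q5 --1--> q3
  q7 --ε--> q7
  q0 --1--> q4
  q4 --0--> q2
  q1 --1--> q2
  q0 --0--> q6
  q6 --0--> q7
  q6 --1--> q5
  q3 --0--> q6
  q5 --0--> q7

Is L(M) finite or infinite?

infinite

State q0 is reachable from the start and can reach an accepting state, and it lies on the cycle q0 → q4 → q2 → q0.
Traversing that cycle any number of times yields accepted strings of unbounded length, so the language is infinite.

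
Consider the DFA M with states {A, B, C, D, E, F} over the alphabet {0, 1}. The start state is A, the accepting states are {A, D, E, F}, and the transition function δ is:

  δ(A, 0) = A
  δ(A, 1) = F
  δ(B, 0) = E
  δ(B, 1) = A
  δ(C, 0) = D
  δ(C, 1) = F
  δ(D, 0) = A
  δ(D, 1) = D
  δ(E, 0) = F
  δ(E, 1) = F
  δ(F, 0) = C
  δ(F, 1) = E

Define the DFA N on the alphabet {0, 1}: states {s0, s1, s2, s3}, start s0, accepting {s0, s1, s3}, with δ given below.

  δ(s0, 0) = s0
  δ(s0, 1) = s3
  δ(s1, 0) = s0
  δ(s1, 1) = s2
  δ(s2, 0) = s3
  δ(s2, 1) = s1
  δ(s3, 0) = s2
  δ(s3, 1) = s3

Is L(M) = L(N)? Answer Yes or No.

No

The string 110 is accepted by M but rejected by N.
So L(M) ≠ L(N).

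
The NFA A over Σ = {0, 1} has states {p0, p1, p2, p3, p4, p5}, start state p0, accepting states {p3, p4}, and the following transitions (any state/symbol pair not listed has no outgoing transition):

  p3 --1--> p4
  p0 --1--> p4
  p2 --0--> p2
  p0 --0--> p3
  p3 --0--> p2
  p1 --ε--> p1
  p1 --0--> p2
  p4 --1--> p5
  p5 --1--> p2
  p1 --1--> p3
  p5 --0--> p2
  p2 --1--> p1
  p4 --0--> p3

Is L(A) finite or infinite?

State p2 is reachable from the start and can reach an accepting state, and it lies on the cycle p2 → p1 → p2.
Traversing that cycle any number of times yields accepted strings of unbounded length, so the language is infinite.

infinite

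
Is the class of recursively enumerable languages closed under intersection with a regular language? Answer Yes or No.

Yes

First check the input against a DFA for the regular language; if it passes, run the recogniser for L and accept when it does.
So the recursively enumerable languages are closed under intersection with a regular language.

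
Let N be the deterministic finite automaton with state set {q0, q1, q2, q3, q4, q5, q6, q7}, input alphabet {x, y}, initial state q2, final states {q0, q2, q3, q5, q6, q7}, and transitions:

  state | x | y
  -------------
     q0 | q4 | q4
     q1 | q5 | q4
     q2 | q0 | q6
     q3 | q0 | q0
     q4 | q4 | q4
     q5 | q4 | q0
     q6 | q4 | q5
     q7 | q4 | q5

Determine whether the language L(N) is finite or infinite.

finite

The useful states (reachable from q2 and able to reach an accepting state) are {q0, q2, q5, q6}.
Restricted to these states the transition graph has no cycle, so every accepting path has bounded length and L is finite.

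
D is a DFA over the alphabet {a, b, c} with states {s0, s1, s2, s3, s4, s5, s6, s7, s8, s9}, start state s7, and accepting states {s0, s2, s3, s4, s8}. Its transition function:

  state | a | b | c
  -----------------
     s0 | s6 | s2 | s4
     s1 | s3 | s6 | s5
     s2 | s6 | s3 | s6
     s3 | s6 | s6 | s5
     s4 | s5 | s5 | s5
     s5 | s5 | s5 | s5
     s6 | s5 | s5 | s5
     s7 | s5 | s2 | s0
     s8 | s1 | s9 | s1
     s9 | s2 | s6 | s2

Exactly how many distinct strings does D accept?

The useful subgraph on states {s0, s2, s3, s4, s7} is acyclic, so L(D) is finite; the longest accepting path visits 4 useful states, giving maximum string length 3.
Counting accepting paths from s7 by length: 2 of length 1, 3 of length 2, 1 of length 3. Total 6.

6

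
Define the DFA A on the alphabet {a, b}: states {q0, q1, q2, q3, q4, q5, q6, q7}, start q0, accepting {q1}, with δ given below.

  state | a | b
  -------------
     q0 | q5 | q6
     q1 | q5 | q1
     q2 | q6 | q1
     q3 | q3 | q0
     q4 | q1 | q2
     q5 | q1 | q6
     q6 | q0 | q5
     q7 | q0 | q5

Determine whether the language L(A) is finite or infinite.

infinite

State q1 is reachable from the start and can reach an accepting state, and it lies on the cycle q1 → q1.
Traversing that cycle any number of times yields accepted strings of unbounded length, so the language is infinite.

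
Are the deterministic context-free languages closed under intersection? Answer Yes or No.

No

DCFLs are closed under complement (normalise the DPDA to read all of its input, then flip the verdict). If they were also closed under intersection, De Morgan would make them closed under union; but {aⁿbⁿ : n≥0} and {aⁿb²ⁿ : n≥0} are DCFLs (push the a's; pop one per b, respectively one per two b's) whose union no deterministic PDA accepts: a DPDA for it would have a single run on aⁿb²ⁿ, accepting after the prefix aⁿbⁿ and accepting again after n more b's; an ordinary PDA that simulates it on a's and b's and, at any moment when it is accepting, may switch to reading only a fresh letter c while feeding each c to the simulation as a b, would accept aⁱbʲcᵏ (k≥1) exactly when both aⁱbʲ and aⁱbʲ⁺ᵏ are in the language, i.e. its language intersected with the regular set a*b*c⁺ would be exactly {aⁿbⁿcⁿ : n≥1} — impossible, since context-free languages are closed under intersection with regular sets and {aⁿbⁿcⁿ} is not context-free.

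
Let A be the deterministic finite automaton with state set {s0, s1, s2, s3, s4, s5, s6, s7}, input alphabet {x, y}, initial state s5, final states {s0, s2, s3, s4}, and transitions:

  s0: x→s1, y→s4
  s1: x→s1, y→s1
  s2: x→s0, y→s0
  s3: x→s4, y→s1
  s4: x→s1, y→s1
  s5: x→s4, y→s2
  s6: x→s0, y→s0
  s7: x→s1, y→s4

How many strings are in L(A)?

6

The useful subgraph on states {s0, s2, s4, s5} is acyclic, so L(A) is finite; the longest accepting path visits 4 useful states, giving maximum string length 3.
Counting accepting paths from s5 by length: 2 of length 1, 2 of length 2, 2 of length 3. Total 6.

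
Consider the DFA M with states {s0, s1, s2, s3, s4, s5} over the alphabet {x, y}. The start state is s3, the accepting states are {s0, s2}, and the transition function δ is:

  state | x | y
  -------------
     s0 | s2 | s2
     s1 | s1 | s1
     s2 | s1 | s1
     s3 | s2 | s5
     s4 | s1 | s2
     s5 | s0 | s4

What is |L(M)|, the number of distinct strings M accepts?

The useful subgraph on states {s0, s2, s3, s4, s5} is acyclic, so L(M) is finite; the longest accepting path visits 4 useful states, giving maximum string length 3.
Counting accepting paths from s3 by length: 1 of length 1, 1 of length 2, 3 of length 3. Total 5.

5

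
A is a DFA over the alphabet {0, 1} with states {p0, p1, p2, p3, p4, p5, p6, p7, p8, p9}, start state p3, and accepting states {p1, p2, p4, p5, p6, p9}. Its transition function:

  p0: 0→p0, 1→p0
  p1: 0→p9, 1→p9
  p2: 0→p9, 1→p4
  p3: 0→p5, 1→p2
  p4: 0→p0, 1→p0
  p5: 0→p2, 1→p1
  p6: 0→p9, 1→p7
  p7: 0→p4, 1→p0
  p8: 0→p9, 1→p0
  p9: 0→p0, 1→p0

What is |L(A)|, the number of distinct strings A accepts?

10

The useful subgraph on states {p1, p2, p3, p4, p5, p9} is acyclic, so L(A) is finite; the longest accepting path visits 4 useful states, giving maximum string length 3.
Counting accepting paths from p3 by length: 2 of length 1, 4 of length 2, 4 of length 3. Total 10.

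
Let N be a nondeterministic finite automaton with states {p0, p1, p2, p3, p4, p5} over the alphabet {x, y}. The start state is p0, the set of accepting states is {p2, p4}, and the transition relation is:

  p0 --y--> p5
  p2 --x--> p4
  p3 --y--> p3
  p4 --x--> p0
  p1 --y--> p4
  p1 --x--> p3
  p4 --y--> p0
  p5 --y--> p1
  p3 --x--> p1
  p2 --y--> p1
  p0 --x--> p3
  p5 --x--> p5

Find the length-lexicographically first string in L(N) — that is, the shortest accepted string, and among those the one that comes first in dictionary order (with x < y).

xxy

A breadth-first search from p0 reaches an accepting state first via the path p0 → p3 → p1 → p4 on input xxy.
No string of length < 3 is accepted (BFS exhausts all shorter strings without reaching an accepting state), and xxy is the lexicographically least accepting string of length 3.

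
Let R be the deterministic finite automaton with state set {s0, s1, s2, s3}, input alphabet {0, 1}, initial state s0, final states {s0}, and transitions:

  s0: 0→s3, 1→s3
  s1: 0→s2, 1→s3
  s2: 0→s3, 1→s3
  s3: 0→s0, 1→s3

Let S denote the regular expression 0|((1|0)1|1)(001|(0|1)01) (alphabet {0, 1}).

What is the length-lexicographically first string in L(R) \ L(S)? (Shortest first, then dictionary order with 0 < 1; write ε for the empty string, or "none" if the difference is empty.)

ε

The empty string ε is accepted by R but not by S.
Since ε is the unique shortest string, it is the required witness.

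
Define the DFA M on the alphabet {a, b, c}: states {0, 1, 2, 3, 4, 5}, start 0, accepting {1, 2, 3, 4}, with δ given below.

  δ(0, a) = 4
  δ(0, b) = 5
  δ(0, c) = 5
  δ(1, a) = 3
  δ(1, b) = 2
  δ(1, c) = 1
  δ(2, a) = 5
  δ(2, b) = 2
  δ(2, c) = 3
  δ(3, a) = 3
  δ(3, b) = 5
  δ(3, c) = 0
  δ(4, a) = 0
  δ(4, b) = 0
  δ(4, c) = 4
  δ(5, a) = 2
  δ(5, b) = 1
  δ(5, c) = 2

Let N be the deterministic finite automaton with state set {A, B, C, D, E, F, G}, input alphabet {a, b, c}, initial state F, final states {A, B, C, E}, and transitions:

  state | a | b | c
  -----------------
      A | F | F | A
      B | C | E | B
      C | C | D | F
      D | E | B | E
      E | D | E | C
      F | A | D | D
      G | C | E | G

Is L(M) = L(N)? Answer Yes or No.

Yes

Exploring the product automaton M × N from the start pair (0, F), following both machines on each input symbol, reaches 6 state pairs: (0, F), (4, A), (5, D), (2, E), (1, B), (3, C).
M accepts in {1, 2, 3, 4} and N accepts in {A, B, C, E}. In every reachable pair the two components are either both accepting — (4, A), (2, E), (1, B), (3, C) — or both non-accepting, so no string is accepted by exactly one of the machines: L(M) \ L(N) and L(N) \ L(M) are both empty.
Hence every string is accepted by M iff it is accepted by N, and the two languages coincide.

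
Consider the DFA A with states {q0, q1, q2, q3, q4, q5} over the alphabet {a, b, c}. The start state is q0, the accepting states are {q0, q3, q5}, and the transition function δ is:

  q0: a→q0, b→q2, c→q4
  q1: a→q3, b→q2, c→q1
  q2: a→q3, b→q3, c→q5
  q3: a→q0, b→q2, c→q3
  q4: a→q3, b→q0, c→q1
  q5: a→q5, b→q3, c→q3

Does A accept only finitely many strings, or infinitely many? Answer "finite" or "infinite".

State q0 is reachable from the start and can reach an accepting state, and it lies on the cycle q0 → q0.
Traversing that cycle any number of times yields accepted strings of unbounded length, so the language is infinite.

infinite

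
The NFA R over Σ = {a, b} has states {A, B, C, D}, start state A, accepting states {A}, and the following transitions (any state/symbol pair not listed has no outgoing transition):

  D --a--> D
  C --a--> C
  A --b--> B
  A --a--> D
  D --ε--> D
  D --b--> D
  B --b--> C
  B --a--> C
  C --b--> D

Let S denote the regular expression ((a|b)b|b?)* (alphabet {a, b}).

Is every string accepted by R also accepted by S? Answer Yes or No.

Converting the expression S to a DFA (subset construction, then merging equivalent states) gives the minimal DFA with states {s0, s1, s2}, start state s0, accepting states {s0} and transitions s0: a→s1, b→s0; s1: a→s2, b→s0; s2: a→s2, b→s2.
Exploring the product automaton R × S from the start pair (A, s0), following both machines on each input symbol, reaches 8 state pairs: (A, s0), (D, s1), (B, s0), (D, s2), (D, s0), (C, s1), (C, s0), (C, s2).
R accepts in {A} and S accepts in {s0}. The reachable pairs whose R-component is accepting are (A, s0); in each of them the S-component is accepting too, so the product for L(R) \ L(S) (R-component accepting, S-component rejecting) has no reachable accepting pair and the difference is empty.
Hence every string in L(R) is also in L(S).

Yes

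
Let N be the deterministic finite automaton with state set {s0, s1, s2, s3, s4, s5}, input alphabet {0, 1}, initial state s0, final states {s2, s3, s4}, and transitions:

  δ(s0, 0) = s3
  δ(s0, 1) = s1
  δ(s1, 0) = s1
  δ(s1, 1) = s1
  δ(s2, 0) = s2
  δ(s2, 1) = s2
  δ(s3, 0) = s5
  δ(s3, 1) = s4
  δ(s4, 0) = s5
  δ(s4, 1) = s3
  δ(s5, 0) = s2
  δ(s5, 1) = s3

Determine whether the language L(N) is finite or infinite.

State s3 is reachable from the start and can reach an accepting state, and it lies on the cycle s3 → s4 → s3.
Traversing that cycle any number of times yields accepted strings of unbounded length, so the language is infinite.

infinite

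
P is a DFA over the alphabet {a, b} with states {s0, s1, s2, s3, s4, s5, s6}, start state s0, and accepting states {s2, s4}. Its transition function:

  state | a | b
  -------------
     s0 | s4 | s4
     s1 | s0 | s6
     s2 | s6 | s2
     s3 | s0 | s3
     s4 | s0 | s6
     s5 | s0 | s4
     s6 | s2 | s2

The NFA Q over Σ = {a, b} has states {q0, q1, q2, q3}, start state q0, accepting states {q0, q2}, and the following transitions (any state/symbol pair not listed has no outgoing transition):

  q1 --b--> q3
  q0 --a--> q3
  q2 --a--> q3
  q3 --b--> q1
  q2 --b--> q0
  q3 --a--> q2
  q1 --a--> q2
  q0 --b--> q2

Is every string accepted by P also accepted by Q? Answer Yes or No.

The string a is in L(P) but not in L(Q).
So L(P) ⊄ L(Q).

No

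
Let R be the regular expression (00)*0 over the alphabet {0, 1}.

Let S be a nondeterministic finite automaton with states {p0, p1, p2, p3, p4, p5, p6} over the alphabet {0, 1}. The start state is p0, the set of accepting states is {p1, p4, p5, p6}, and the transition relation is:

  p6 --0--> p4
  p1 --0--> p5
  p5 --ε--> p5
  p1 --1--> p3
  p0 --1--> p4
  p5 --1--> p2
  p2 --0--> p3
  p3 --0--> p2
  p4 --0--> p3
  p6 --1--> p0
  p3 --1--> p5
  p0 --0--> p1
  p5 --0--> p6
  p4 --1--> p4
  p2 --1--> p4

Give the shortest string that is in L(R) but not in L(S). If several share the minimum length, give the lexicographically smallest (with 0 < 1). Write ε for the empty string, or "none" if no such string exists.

The string 00000 is accepted by R but not by S.
No shorter string lies in the difference, and 00000 is the lexicographically first length-5 string in L(R) \ L(S).

00000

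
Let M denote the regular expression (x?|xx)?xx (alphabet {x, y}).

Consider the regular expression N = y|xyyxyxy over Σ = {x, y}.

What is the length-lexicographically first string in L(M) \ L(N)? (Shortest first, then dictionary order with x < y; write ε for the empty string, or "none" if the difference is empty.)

The string xx is accepted by M but not by N.
No shorter string lies in the difference, and xx is the lexicographically first length-2 string in L(M) \ L(N).

xx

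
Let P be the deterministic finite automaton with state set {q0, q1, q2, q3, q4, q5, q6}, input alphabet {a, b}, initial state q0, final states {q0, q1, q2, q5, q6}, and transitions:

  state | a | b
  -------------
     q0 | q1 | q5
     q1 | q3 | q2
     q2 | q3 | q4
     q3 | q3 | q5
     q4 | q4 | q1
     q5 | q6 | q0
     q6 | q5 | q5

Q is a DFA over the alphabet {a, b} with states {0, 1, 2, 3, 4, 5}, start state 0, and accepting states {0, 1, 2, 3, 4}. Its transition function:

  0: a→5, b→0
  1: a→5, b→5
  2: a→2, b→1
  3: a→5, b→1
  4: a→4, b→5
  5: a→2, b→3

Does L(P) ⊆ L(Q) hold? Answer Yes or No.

The string a is in L(P) but not in L(Q).
So L(P) ⊄ L(Q).

No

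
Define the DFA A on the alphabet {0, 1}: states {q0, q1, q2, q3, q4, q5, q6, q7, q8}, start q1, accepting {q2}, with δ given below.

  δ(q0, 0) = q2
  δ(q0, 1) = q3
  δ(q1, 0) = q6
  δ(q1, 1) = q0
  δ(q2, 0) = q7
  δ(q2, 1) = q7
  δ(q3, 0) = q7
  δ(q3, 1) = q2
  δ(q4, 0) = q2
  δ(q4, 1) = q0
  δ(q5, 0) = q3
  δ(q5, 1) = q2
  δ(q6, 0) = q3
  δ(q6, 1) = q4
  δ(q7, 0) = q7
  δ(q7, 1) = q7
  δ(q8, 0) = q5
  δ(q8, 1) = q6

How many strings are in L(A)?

6

The useful subgraph on states {q0, q1, q2, q3, q4, q6} is acyclic, so L(A) is finite; the longest accepting path visits 6 useful states, giving maximum string length 5.
Counting accepting paths from q1 by length: 1 of length 2, 3 of length 3, 1 of length 4, 1 of length 5. Total 6.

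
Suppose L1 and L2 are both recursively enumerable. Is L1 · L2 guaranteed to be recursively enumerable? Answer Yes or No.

Yes

Dovetail over all split points of the input and all step bounds t = 1, 2, …, simulating the recogniser for L₁ on the prefix and the recogniser for L₂ on the suffix for t steps; accept if for some split both accept.
So the recursively enumerable languages are closed under concatenation.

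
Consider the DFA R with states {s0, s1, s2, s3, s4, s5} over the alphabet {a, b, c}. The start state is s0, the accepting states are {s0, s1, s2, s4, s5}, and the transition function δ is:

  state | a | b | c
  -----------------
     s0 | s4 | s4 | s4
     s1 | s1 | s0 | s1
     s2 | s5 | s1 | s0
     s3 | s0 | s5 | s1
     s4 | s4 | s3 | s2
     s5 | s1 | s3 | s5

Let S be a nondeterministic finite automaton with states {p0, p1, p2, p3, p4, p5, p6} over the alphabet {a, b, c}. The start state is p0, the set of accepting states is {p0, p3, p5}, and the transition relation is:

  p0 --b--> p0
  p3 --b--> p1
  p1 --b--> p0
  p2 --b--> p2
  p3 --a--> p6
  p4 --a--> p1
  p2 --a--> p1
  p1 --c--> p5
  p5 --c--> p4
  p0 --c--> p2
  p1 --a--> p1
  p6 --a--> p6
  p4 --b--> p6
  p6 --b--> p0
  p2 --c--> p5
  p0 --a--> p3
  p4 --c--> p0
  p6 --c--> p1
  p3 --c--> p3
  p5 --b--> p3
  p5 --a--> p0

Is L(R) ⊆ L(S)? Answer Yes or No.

No

The string c is in L(R) but not in L(S).
So L(R) ⊄ L(S).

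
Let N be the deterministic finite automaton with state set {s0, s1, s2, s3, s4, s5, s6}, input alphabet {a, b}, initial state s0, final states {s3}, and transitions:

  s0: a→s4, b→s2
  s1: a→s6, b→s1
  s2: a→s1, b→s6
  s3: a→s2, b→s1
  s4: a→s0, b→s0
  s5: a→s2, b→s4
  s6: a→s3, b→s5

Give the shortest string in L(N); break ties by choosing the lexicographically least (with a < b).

A breadth-first search from s0 reaches an accepting state first via the path s0 → s2 → s6 → s3 on input bba.
No string of length < 3 is accepted (BFS exhausts all shorter strings without reaching an accepting state), and bba is the lexicographically least accepting string of length 3.

bba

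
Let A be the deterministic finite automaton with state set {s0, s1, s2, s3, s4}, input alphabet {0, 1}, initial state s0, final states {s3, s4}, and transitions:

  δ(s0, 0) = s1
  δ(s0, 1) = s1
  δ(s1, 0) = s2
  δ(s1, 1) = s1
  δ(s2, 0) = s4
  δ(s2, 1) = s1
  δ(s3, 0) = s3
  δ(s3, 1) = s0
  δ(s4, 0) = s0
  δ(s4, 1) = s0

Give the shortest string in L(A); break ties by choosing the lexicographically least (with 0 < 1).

A breadth-first search from s0 reaches an accepting state first via the path s0 → s1 → s2 → s4 on input 000.
No string of length < 3 is accepted (BFS exhausts all shorter strings without reaching an accepting state), and 000 is the lexicographically least accepting string of length 3.

000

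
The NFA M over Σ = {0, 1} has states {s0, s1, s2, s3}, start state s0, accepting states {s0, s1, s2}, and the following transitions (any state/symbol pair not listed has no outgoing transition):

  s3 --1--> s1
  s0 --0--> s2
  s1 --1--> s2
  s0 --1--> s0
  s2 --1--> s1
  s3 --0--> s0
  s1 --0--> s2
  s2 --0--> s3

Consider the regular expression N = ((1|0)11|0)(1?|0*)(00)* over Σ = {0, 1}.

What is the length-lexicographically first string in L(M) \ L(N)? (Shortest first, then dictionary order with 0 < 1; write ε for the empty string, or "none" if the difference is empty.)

ε

The empty string ε is accepted by M but not by N.
Since ε is the unique shortest string, it is the required witness.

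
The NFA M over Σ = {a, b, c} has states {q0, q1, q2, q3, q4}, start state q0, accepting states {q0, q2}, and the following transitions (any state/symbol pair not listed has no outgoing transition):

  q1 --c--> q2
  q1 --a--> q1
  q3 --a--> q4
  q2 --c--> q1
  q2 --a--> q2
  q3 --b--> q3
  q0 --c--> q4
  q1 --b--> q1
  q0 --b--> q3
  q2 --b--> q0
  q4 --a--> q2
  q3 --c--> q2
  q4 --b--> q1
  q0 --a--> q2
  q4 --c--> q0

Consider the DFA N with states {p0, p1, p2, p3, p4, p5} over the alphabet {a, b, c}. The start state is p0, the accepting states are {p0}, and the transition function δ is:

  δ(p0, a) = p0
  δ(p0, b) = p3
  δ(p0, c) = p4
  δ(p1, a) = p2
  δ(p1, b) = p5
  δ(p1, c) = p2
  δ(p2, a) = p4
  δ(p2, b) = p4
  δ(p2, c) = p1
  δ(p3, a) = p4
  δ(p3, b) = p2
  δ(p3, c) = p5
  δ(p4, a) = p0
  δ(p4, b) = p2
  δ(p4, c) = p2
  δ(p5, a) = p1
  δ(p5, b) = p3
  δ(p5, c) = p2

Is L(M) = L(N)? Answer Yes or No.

No

The string ab is accepted by M but rejected by N.
So L(M) ≠ L(N).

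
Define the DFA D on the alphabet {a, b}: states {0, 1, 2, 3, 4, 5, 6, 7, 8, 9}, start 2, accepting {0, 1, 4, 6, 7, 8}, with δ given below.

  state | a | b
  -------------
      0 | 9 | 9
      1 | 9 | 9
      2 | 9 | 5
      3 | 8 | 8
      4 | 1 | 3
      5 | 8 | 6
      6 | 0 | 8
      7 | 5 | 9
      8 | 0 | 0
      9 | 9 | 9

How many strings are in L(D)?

8

The useful subgraph on states {0, 2, 5, 6, 8} is acyclic, so L(D) is finite; the longest accepting path visits 5 useful states, giving maximum string length 4.
Counting accepting paths from 2 by length: 2 of length 2, 4 of length 3, 2 of length 4. Total 8.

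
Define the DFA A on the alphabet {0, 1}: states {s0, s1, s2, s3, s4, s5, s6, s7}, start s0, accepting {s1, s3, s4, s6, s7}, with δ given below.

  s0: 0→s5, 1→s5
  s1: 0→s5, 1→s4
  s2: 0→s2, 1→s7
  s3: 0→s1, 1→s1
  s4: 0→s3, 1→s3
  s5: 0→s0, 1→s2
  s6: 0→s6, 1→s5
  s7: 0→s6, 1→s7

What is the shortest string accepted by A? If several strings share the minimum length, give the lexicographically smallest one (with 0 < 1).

A breadth-first search from s0 reaches an accepting state first via the path s0 → s5 → s2 → s7 on input 011.
No string of length < 3 is accepted (BFS exhausts all shorter strings without reaching an accepting state), and 011 is the lexicographically least accepting string of length 3.

011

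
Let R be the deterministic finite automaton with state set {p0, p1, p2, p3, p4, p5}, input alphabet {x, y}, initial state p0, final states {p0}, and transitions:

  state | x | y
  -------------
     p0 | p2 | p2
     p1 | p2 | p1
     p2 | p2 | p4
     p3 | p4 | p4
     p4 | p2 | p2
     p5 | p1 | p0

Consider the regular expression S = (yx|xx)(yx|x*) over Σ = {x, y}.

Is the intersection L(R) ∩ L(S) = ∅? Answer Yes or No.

Yes

Converting the expression S to a DFA (subset construction, then merging equivalent states) gives the minimal DFA with states {s0, s1, s2, s3, s4, s5, s6}, start state s0, accepting states {s2, s4, s6} and transitions s0: x→s1, y→s1; s1: x→s2, y→s3; s2: x→s4, y→s5; s3: x→s3, y→s3; s4: x→s4, y→s3; s5: x→s6, y→s3; s6: x→s3, y→s3.
Exploring the product automaton R × S from the start pair (p0, s0), following both machines on each input symbol, reaches 8 state pairs: (p0, s0), (p2, s1), (p2, s2), (p4, s3), (p2, s4), (p4, s5), (p2, s3), (p2, s6).
R accepts in {p0} and S accepts in {s2, s4, s6}; no reachable pair has both components accepting, so no string drives both machines to acceptance simultaneously and L(R) ∩ L(S) = ∅.
So no string is accepted by both, and the intersection is empty.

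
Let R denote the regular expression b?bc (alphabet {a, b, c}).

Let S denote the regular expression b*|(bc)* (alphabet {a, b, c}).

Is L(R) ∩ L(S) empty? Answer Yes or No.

The string bc is accepted by both R and S.
Hence L(R) ∩ L(S) ≠ ∅.

No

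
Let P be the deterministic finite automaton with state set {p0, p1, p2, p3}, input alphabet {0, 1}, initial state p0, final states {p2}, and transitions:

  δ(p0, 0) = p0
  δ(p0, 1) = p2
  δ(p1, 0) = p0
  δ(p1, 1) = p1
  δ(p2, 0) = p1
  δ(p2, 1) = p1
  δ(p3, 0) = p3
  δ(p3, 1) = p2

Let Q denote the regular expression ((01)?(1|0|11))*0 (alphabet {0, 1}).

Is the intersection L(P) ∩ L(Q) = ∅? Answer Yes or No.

Yes

Converting the expression Q to a DFA (subset construction, then merging equivalent states) gives the minimal DFA with states {q0, q1}, start state q0, accepting states {q1} and transitions q0: 0→q1, 1→q0; q1: 0→q1, 1→q0.
Exploring the product automaton P × Q from the start pair (p0, q0), following both machines on each input symbol, reaches 5 state pairs: (p0, q0), (p0, q1), (p2, q0), (p1, q1), (p1, q0).
P accepts in {p2} and Q accepts in {q1}; no reachable pair has both components accepting, so no string drives both machines to acceptance simultaneously and L(P) ∩ L(Q) = ∅.
So no string is accepted by both, and the intersection is empty.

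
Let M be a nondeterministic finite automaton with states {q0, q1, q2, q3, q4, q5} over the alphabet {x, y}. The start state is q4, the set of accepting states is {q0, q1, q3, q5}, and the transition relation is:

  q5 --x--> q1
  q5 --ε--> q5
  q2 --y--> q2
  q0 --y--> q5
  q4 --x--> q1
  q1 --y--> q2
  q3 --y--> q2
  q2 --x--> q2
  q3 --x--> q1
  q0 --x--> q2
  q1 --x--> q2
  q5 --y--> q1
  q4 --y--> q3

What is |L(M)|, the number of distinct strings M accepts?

3

The useful subgraph on states {q1, q3, q4} is acyclic, so L(M) is finite; the longest accepting path visits 3 useful states, giving maximum string length 2.
Counting accepting paths from q4 by length: 2 of length 1, 1 of length 2. Total 3.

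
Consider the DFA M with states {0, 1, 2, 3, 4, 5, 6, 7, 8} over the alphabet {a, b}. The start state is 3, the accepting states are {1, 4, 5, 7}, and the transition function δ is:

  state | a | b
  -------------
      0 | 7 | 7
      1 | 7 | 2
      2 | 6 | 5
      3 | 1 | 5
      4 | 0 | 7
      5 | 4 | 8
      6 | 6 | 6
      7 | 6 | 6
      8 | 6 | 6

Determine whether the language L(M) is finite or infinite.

The useful states (reachable from 3 and able to reach an accepting state) are {0, 1, 2, 3, 4, 5, 7}.
Restricted to these states the transition graph has no cycle, so every accepting path has bounded length and L is finite.

finite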